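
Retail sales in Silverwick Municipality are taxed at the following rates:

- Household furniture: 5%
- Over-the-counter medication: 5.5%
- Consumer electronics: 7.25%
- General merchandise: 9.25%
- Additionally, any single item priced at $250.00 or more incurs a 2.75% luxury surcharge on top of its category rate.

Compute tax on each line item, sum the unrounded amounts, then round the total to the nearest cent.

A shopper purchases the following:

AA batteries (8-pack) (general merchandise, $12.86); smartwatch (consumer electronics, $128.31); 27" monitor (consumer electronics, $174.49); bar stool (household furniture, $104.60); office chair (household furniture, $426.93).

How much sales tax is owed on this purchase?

$61.46

AA batteries (8-pack) $12.86: general merchandise → 9.25% → $1.18955
Smartwatch $128.31: consumer electronics → 7.25% → $9.302475
27" monitor $174.49: consumer electronics → 7.25% → $12.650525
Bar stool $104.60: household furniture → 5% → $5.23
Office chair $426.93: household furniture → 5% + 2.75% surcharge = 7.75% → $33.087075
Unrounded tax sum = $61.459625 → $61.46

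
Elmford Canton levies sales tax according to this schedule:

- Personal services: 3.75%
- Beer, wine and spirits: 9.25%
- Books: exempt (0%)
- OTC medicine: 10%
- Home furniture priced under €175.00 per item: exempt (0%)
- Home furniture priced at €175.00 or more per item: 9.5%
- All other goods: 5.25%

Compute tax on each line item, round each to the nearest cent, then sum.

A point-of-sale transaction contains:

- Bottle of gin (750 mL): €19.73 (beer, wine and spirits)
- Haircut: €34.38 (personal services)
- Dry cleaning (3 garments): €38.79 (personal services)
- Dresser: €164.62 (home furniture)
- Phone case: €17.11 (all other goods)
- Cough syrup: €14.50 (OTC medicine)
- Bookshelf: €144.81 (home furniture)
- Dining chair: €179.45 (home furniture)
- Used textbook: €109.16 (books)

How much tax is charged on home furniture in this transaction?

€17.05

Dresser €164.62: home furniture, under €175.00 → 0% → €0.00
Bookshelf €144.81: home furniture, under €175.00 → 0% → €0.00
Dining chair €179.45: home furniture, €175.00 or more → 9.5% → €17.05
Tax on home furniture = €0.00 + €0.00 + €17.05 = €17.05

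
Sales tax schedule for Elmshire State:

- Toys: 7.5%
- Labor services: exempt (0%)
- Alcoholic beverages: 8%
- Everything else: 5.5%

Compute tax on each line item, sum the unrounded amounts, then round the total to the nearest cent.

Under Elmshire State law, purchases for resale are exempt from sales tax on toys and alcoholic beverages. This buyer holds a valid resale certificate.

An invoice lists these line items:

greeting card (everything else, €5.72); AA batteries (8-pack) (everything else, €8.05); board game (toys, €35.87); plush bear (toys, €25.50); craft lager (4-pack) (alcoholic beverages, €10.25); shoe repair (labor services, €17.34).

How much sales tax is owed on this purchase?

Greeting card €5.72: everything else → 5.5% → €0.3146
AA batteries (8-pack) €8.05: everything else → 5.5% → €0.44275
Board game €35.87: toys, buyer-exempt → 0% → €0.00
Plush bear €25.50: toys, buyer-exempt → 0% → €0.00
Craft lager (4-pack) €10.25: alcoholic beverages, buyer-exempt → 0% → €0.00
Shoe repair €17.34: labor services → 0% → €0.00
Unrounded tax sum = €0.75735 → €0.76

€0.76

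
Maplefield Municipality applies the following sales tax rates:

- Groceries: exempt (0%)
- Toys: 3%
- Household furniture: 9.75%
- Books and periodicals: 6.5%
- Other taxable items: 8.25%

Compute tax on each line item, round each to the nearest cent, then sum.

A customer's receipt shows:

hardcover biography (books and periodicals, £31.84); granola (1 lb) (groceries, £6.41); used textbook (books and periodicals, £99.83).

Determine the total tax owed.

Hardcover biography £31.84: books and periodicals → 6.5% → £2.07
Granola (1 lb) £6.41: groceries → 0% → £0.00
Used textbook £99.83: books and periodicals → 6.5% → £6.49
Total tax = £2.07 + £6.49 = £8.56

£8.56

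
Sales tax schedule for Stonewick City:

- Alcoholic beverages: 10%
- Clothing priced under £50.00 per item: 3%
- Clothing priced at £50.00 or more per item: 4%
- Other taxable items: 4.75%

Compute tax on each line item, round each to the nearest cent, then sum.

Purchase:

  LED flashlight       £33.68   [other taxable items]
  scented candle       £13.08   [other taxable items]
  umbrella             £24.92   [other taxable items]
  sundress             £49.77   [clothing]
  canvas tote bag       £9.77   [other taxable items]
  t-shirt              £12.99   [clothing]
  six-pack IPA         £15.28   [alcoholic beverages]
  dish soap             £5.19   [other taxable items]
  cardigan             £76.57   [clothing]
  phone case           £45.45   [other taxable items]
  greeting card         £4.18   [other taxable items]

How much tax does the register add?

£12.94

LED flashlight £33.68: other taxable items → 4.75% → £1.60
Scented candle £13.08: other taxable items → 4.75% → £0.62
Umbrella £24.92: other taxable items → 4.75% → £1.18
Sundress £49.77: clothing, under £50.00 → 3% → £1.49
Canvas tote bag £9.77: other taxable items → 4.75% → £0.46
T-shirt £12.99: clothing, under £50.00 → 3% → £0.39
Six-pack IPA £15.28: alcoholic beverages → 10% → £1.53
Dish soap £5.19: other taxable items → 4.75% → £0.25
Cardigan £76.57: clothing, £50.00 or more → 4% → £3.06
Phone case £45.45: other taxable items → 4.75% → £2.16
Greeting card £4.18: other taxable items → 4.75% → £0.20
Total tax = £1.60 + £0.62 + £1.18 + £1.49 + £0.46 + £0.39 + £1.53 + £0.25 + £3.06 + £2.16 + £0.20 = £12.94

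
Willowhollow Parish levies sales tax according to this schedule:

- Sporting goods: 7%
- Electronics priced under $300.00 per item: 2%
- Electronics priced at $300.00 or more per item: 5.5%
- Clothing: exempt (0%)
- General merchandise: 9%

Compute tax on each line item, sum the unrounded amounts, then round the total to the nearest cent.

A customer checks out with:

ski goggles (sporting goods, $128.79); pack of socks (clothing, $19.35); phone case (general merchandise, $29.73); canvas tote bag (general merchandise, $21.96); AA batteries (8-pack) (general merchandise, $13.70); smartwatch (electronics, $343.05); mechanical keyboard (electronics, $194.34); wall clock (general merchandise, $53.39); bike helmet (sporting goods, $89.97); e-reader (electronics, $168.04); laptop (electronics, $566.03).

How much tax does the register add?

Ski goggles $128.79: sporting goods → 7% → $9.0153
Pack of socks $19.35: clothing → 0% → $0.00
Phone case $29.73: general merchandise → 9% → $2.6757
Canvas tote bag $21.96: general merchandise → 9% → $1.9764
AA batteries (8-pack) $13.70: general merchandise → 9% → $1.233
Smartwatch $343.05: electronics, $300.00 or more → 5.5% → $18.86775
Mechanical keyboard $194.34: electronics, under $300.00 → 2% → $3.8868
Wall clock $53.39: general merchandise → 9% → $4.8051
Bike helmet $89.97: sporting goods → 7% → $6.2979
E-reader $168.04: electronics, under $300.00 → 2% → $3.3608
Laptop $566.03: electronics, $300.00 or more → 5.5% → $31.13165
Unrounded tax sum = $83.2504 → $83.25

$83.25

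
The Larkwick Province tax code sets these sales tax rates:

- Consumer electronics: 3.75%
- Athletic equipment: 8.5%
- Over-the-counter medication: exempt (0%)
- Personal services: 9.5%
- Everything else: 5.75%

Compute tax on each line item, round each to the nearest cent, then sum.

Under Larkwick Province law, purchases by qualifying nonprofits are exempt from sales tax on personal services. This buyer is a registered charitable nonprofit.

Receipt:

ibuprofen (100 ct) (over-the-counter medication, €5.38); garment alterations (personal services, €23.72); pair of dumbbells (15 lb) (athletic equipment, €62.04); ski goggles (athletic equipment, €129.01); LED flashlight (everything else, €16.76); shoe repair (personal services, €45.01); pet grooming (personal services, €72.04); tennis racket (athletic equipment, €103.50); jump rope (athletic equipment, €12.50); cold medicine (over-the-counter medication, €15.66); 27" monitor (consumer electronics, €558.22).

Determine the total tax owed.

€47.99

Ibuprofen (100 ct) €5.38: over-the-counter medication → 0% → €0.00
Garment alterations €23.72: personal services, buyer-exempt → 0% → €0.00
Pair of dumbbells (15 lb) €62.04: athletic equipment → 8.5% → €5.27
Ski goggles €129.01: athletic equipment → 8.5% → €10.97
LED flashlight €16.76: everything else → 5.75% → €0.96
Shoe repair €45.01: personal services, buyer-exempt → 0% → €0.00
Pet grooming €72.04: personal services, buyer-exempt → 0% → €0.00
Tennis racket €103.50: athletic equipment → 8.5% → €8.80
Jump rope €12.50: athletic equipment → 8.5% → €1.06
Cold medicine €15.66: over-the-counter medication → 0% → €0.00
27" monitor €558.22: consumer electronics → 3.75% → €20.93
Total tax = €5.27 + €10.97 + €0.96 + €8.80 + €1.06 + €20.93 = €47.99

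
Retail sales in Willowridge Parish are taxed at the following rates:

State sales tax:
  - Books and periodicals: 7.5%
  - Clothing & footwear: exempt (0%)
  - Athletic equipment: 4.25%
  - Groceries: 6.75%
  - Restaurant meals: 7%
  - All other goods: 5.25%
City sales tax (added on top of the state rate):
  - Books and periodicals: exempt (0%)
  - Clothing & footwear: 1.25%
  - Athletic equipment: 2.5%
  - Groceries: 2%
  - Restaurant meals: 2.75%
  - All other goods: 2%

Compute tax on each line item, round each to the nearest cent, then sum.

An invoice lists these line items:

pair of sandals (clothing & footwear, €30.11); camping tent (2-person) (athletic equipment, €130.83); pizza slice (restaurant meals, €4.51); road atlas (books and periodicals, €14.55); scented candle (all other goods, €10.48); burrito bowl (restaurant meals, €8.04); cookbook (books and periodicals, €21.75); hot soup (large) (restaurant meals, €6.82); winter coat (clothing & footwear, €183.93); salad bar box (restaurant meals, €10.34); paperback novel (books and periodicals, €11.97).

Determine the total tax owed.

€18.78

Pair of sandals €30.11: clothing & footwear → 0% + 1.25% city = 1.25% → €0.38
Camping tent (2-person) €130.83: athletic equipment → 4.25% + 2.5% city = 6.75% → €8.83
Pizza slice €4.51: restaurant meals → 7% + 2.75% city = 9.75% → €0.44
Road atlas €14.55: books and periodicals → 7.5% + 0% city = 7.5% → €1.09
Scented candle €10.48: all other goods → 5.25% + 2% city = 7.25% → €0.76
Burrito bowl €8.04: restaurant meals → 7% + 2.75% city = 9.75% → €0.78
Cookbook €21.75: books and periodicals → 7.5% + 0% city = 7.5% → €1.63
Hot soup (large) €6.82: restaurant meals → 7% + 2.75% city = 9.75% → €0.66
Winter coat €183.93: clothing & footwear → 0% + 1.25% city = 1.25% → €2.30
Salad bar box €10.34: restaurant meals → 7% + 2.75% city = 9.75% → €1.01
Paperback novel €11.97: books and periodicals → 7.5% + 0% city = 7.5% → €0.90
Total tax = €0.38 + €8.83 + €0.44 + €1.09 + €0.76 + €0.78 + €1.63 + €0.66 + €2.30 + €1.01 + €0.90 = €18.78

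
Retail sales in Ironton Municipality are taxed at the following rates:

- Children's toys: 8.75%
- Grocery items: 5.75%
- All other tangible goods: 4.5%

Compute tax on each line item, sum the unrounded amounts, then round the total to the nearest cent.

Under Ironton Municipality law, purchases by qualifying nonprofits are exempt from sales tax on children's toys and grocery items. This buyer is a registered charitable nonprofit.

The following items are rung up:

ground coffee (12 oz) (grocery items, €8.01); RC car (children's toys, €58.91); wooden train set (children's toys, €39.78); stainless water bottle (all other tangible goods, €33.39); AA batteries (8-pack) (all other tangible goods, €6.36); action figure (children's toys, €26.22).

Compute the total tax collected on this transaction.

Ground coffee (12 oz) €8.01: grocery items, buyer-exempt → 0% → €0.00
RC car €58.91: children's toys, buyer-exempt → 0% → €0.00
Wooden train set €39.78: children's toys, buyer-exempt → 0% → €0.00
Stainless water bottle €33.39: all other tangible goods → 4.5% → €1.50255
AA batteries (8-pack) €6.36: all other tangible goods → 4.5% → €0.2862
Action figure €26.22: children's toys, buyer-exempt → 0% → €0.00
Unrounded tax sum = €1.78875 → €1.79

€1.79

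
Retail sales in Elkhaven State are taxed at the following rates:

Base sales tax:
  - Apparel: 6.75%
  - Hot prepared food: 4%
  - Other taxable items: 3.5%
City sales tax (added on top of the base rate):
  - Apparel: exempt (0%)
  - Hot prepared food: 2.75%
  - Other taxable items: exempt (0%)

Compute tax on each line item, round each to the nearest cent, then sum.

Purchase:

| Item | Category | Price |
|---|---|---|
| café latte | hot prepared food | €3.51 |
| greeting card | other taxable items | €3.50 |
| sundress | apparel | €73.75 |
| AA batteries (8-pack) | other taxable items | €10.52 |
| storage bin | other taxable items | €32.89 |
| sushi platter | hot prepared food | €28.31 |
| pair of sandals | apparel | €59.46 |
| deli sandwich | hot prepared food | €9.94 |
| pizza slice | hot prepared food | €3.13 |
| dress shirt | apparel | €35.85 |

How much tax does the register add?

Café latte €3.51: hot prepared food → 4% + 2.75% city = 6.75% → €0.24
Greeting card €3.50: other taxable items → 3.5% + 0% city = 3.5% → €0.12
Sundress €73.75: apparel → 6.75% + 0% city = 6.75% → €4.98
AA batteries (8-pack) €10.52: other taxable items → 3.5% + 0% city = 3.5% → €0.37
Storage bin €32.89: other taxable items → 3.5% + 0% city = 3.5% → €1.15
Sushi platter €28.31: hot prepared food → 4% + 2.75% city = 6.75% → €1.91
Pair of sandals €59.46: apparel → 6.75% + 0% city = 6.75% → €4.01
Deli sandwich €9.94: hot prepared food → 4% + 2.75% city = 6.75% → €0.67
Pizza slice €3.13: hot prepared food → 4% + 2.75% city = 6.75% → €0.21
Dress shirt €35.85: apparel → 6.75% + 0% city = 6.75% → €2.42
Total tax = €0.24 + €0.12 + €4.98 + €0.37 + €1.15 + €1.91 + €4.01 + €0.67 + €0.21 + €2.42 = €16.08

€16.08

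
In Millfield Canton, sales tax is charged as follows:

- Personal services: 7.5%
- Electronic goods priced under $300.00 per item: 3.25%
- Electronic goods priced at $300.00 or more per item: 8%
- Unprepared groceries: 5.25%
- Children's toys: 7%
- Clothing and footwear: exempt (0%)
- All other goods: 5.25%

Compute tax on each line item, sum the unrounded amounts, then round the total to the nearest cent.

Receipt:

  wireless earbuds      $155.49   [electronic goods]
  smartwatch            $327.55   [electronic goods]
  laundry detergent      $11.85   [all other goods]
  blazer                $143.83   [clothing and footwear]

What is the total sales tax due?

$31.88

Wireless earbuds $155.49: electronic goods, under $300.00 → 3.25% → $5.053425
Smartwatch $327.55: electronic goods, $300.00 or more → 8% → $26.204
Laundry detergent $11.85: all other goods → 5.25% → $0.622125
Blazer $143.83: clothing and footwear → 0% → $0.00
Unrounded tax sum = $31.87955 → $31.88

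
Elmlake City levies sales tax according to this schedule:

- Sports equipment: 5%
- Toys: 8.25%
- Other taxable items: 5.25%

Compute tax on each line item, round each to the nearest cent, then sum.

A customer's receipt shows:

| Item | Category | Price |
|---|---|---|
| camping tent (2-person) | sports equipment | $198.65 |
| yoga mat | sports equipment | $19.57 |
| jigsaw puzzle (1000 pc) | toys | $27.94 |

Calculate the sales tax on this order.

Camping tent (2-person) $198.65: sports equipment → 5% → $9.93
Yoga mat $19.57: sports equipment → 5% → $0.98
Jigsaw puzzle (1000 pc) $27.94: toys → 8.25% → $2.31
Total tax = $9.93 + $0.98 + $2.31 = $13.22

$13.22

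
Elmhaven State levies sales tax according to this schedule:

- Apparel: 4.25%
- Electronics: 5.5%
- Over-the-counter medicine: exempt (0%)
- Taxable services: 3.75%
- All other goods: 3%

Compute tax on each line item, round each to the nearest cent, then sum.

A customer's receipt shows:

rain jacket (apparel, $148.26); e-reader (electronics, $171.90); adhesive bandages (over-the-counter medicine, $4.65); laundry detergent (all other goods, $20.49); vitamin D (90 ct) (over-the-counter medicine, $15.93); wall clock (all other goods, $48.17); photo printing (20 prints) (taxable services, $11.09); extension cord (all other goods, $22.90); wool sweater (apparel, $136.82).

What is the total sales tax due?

Rain jacket $148.26: apparel → 4.25% → $6.30
E-reader $171.90: electronics → 5.5% → $9.45
Adhesive bandages $4.65: over-the-counter medicine → 0% → $0.00
Laundry detergent $20.49: all other goods → 3% → $0.61
Vitamin D (90 ct) $15.93: over-the-counter medicine → 0% → $0.00
Wall clock $48.17: all other goods → 3% → $1.45
Photo printing (20 prints) $11.09: taxable services → 3.75% → $0.42
Extension cord $22.90: all other goods → 3% → $0.69
Wool sweater $136.82: apparel → 4.25% → $5.81
Total tax = $6.30 + $9.45 + $0.61 + $1.45 + $0.42 + $0.69 + $5.81 = $24.73

$24.73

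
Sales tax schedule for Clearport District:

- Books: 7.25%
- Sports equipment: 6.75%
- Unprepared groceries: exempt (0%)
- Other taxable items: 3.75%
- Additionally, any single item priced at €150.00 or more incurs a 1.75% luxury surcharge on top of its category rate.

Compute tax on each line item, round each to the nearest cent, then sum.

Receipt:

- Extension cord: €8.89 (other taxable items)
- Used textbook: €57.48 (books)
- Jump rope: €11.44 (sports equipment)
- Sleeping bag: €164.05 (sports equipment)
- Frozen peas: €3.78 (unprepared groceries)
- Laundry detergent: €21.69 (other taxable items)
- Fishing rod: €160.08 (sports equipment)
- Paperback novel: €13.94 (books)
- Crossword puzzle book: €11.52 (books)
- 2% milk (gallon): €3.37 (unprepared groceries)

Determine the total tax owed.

Extension cord €8.89: other taxable items → 3.75% → €0.33
Used textbook €57.48: books → 7.25% → €4.17
Jump rope €11.44: sports equipment → 6.75% → €0.77
Sleeping bag €164.05: sports equipment → 6.75% + 1.75% surcharge = 8.5% → €13.94
Frozen peas €3.78: unprepared groceries → 0% → €0.00
Laundry detergent €21.69: other taxable items → 3.75% → €0.81
Fishing rod €160.08: sports equipment → 6.75% + 1.75% surcharge = 8.5% → €13.61
Paperback novel €13.94: books → 7.25% → €1.01
Crossword puzzle book €11.52: books → 7.25% → €0.84
2% milk (gallon) €3.37: unprepared groceries → 0% → €0.00
Total tax = €0.33 + €4.17 + €0.77 + €13.94 + €0.81 + €13.61 + €1.01 + €0.84 = €35.48

€35.48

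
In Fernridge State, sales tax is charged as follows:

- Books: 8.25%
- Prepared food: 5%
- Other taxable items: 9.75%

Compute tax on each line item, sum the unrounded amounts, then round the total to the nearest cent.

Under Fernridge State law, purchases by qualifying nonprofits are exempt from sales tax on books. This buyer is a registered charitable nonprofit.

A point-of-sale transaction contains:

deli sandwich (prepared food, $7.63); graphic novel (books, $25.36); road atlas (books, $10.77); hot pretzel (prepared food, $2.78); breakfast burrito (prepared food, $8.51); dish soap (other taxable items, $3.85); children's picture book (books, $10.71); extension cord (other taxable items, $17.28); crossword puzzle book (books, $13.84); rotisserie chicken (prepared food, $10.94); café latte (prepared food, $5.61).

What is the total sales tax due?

$3.83

Deli sandwich $7.63: prepared food → 5% → $0.3815
Graphic novel $25.36: books, buyer-exempt → 0% → $0.00
Road atlas $10.77: books, buyer-exempt → 0% → $0.00
Hot pretzel $2.78: prepared food → 5% → $0.139
Breakfast burrito $8.51: prepared food → 5% → $0.4255
Dish soap $3.85: other taxable items → 9.75% → $0.375375
Children's picture book $10.71: books, buyer-exempt → 0% → $0.00
Extension cord $17.28: other taxable items → 9.75% → $1.6848
Crossword puzzle book $13.84: books, buyer-exempt → 0% → $0.00
Rotisserie chicken $10.94: prepared food → 5% → $0.547
Café latte $5.61: prepared food → 5% → $0.2805
Unrounded tax sum = $3.833675 → $3.83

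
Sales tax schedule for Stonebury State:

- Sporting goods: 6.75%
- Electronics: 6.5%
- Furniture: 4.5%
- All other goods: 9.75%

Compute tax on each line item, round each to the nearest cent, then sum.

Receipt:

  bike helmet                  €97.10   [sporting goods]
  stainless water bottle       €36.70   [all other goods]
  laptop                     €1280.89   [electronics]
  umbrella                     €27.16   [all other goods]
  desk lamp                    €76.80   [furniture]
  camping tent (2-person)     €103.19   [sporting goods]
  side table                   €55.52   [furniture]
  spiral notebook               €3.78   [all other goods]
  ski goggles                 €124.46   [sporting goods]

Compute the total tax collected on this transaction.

Bike helmet €97.10: sporting goods → 6.75% → €6.55
Stainless water bottle €36.70: all other goods → 9.75% → €3.58
Laptop €1280.89: electronics → 6.5% → €83.26
Umbrella €27.16: all other goods → 9.75% → €2.65
Desk lamp €76.80: furniture → 4.5% → €3.46
Camping tent (2-person) €103.19: sporting goods → 6.75% → €6.97
Side table €55.52: furniture → 4.5% → €2.50
Spiral notebook €3.78: all other goods → 9.75% → €0.37
Ski goggles €124.46: sporting goods → 6.75% → €8.40
Total tax = €6.55 + €3.58 + €83.26 + €2.65 + €3.46 + €6.97 + €2.50 + €0.37 + €8.40 = €117.74

€117.74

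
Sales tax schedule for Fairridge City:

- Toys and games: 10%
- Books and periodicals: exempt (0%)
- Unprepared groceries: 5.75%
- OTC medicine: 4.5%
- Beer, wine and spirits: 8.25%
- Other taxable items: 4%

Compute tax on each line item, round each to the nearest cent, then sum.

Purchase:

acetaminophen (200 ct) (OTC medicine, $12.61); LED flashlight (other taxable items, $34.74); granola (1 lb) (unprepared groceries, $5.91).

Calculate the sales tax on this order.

Acetaminophen (200 ct) $12.61: OTC medicine → 4.5% → $0.57
LED flashlight $34.74: other taxable items → 4% → $1.39
Granola (1 lb) $5.91: unprepared groceries → 5.75% → $0.34
Total tax = $0.57 + $1.39 + $0.34 = $2.30

$2.30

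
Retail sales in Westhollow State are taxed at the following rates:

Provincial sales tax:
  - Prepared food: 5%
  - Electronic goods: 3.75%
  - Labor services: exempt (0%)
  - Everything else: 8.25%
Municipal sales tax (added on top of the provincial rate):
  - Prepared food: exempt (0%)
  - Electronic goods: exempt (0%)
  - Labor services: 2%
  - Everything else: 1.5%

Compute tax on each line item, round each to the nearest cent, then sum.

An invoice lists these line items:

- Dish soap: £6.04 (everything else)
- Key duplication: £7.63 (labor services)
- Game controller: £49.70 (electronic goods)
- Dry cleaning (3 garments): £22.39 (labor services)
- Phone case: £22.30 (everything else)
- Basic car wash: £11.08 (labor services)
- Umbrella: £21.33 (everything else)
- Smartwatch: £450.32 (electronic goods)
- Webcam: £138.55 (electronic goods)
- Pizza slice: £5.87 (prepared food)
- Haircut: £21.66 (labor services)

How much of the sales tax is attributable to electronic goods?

Game controller £49.70: electronic goods → 3.75% + 0% municipal = 3.75% → £1.86
Smartwatch £450.32: electronic goods → 3.75% + 0% municipal = 3.75% → £16.89
Webcam £138.55: electronic goods → 3.75% + 0% municipal = 3.75% → £5.20
Tax on electronic goods = £1.86 + £16.89 + £5.20 = £23.95

£23.95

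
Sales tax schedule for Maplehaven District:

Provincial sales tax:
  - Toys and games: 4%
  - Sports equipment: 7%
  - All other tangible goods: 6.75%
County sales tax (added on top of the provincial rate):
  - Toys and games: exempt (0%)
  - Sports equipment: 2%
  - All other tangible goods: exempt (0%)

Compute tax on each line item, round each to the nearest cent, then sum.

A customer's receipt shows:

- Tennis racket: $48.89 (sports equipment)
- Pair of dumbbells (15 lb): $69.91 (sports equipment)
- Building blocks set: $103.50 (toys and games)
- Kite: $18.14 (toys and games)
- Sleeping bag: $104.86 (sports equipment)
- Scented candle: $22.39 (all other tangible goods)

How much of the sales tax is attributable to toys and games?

Building blocks set $103.50: toys and games → 4% + 0% county = 4% → $4.14
Kite $18.14: toys and games → 4% + 0% county = 4% → $0.73
Tax on toys and games = $4.14 + $0.73 = $4.87

$4.87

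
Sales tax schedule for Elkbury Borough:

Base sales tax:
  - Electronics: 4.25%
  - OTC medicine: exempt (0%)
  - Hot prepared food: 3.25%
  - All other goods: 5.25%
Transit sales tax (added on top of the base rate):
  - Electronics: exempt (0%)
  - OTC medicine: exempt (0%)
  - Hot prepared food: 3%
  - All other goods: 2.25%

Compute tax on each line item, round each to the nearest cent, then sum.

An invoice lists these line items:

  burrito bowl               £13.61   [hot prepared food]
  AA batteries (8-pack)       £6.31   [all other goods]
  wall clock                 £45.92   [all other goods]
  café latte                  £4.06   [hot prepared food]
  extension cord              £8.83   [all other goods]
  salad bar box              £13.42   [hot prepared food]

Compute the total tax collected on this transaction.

Burrito bowl £13.61: hot prepared food → 3.25% + 3% transit = 6.25% → £0.85
AA batteries (8-pack) £6.31: all other goods → 5.25% + 2.25% transit = 7.5% → £0.47
Wall clock £45.92: all other goods → 5.25% + 2.25% transit = 7.5% → £3.44
Café latte £4.06: hot prepared food → 3.25% + 3% transit = 6.25% → £0.25
Extension cord £8.83: all other goods → 5.25% + 2.25% transit = 7.5% → £0.66
Salad bar box £13.42: hot prepared food → 3.25% + 3% transit = 6.25% → £0.84
Total tax = £0.85 + £0.47 + £3.44 + £0.25 + £0.66 + £0.84 = £6.51

£6.51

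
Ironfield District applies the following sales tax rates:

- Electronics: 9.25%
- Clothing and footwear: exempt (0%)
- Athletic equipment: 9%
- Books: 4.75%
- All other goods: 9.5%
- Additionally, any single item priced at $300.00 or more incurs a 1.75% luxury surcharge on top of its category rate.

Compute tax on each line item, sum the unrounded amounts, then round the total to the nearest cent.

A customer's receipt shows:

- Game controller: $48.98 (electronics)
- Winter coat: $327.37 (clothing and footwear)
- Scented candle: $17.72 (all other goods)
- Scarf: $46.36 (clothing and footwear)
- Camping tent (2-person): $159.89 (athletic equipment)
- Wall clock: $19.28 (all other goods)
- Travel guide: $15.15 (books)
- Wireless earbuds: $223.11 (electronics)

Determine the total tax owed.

Game controller $48.98: electronics → 9.25% → $4.53065
Winter coat $327.37: clothing and footwear → 0% + 1.75% surcharge = 1.75% → $5.728975
Scented candle $17.72: all other goods → 9.5% → $1.6834
Scarf $46.36: clothing and footwear → 0% → $0.00
Camping tent (2-person) $159.89: athletic equipment → 9% → $14.3901
Wall clock $19.28: all other goods → 9.5% → $1.8316
Travel guide $15.15: books → 4.75% → $0.719625
Wireless earbuds $223.11: electronics → 9.25% → $20.637675
Unrounded tax sum = $49.522025 → $49.52

$49.52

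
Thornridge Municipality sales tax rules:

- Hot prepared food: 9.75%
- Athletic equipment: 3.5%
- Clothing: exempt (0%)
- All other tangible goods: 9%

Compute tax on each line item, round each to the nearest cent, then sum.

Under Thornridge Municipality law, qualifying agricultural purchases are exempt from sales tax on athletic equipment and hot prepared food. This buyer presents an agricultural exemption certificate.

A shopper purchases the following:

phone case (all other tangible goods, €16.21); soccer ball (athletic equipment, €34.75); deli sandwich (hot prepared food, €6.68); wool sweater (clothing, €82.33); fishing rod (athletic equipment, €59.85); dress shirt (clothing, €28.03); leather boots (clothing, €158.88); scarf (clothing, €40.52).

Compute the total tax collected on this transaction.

€1.46

Phone case €16.21: all other tangible goods → 9% → €1.46
Soccer ball €34.75: athletic equipment, buyer-exempt → 0% → €0.00
Deli sandwich €6.68: hot prepared food, buyer-exempt → 0% → €0.00
Wool sweater €82.33: clothing → 0% → €0.00
Fishing rod €59.85: athletic equipment, buyer-exempt → 0% → €0.00
Dress shirt €28.03: clothing → 0% → €0.00
Leather boots €158.88: clothing → 0% → €0.00
Scarf €40.52: clothing → 0% → €0.00
Total tax = €1.46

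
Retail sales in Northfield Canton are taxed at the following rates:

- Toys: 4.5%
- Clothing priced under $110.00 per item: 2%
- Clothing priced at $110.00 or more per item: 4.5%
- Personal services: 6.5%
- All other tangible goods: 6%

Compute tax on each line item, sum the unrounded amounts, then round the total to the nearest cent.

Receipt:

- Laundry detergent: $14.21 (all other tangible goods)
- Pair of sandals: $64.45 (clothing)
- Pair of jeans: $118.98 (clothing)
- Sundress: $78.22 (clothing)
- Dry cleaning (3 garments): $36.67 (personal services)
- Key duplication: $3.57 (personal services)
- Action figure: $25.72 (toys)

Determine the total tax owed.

$12.83

Laundry detergent $14.21: all other tangible goods → 6% → $0.8526
Pair of sandals $64.45: clothing, under $110.00 → 2% → $1.289
Pair of jeans $118.98: clothing, $110.00 or more → 4.5% → $5.3541
Sundress $78.22: clothing, under $110.00 → 2% → $1.5644
Dry cleaning (3 garments) $36.67: personal services → 6.5% → $2.38355
Key duplication $3.57: personal services → 6.5% → $0.23205
Action figure $25.72: toys → 4.5% → $1.1574
Unrounded tax sum = $12.8331 → $12.83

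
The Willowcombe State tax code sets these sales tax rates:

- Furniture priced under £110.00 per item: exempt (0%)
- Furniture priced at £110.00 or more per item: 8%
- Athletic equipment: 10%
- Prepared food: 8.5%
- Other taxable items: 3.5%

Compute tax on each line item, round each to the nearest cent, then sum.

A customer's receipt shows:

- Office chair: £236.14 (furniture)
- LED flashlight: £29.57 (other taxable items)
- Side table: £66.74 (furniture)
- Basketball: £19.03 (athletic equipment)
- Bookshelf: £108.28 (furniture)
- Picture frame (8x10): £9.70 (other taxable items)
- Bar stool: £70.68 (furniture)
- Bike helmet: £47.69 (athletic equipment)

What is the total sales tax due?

£26.93

Office chair £236.14: furniture, £110.00 or more → 8% → £18.89
LED flashlight £29.57: other taxable items → 3.5% → £1.03
Side table £66.74: furniture, under £110.00 → 0% → £0.00
Basketball £19.03: athletic equipment → 10% → £1.90
Bookshelf £108.28: furniture, under £110.00 → 0% → £0.00
Picture frame (8x10) £9.70: other taxable items → 3.5% → £0.34
Bar stool £70.68: furniture, under £110.00 → 0% → £0.00
Bike helmet £47.69: athletic equipment → 10% → £4.77
Total tax = £18.89 + £1.03 + £1.90 + £0.34 + £4.77 = £26.93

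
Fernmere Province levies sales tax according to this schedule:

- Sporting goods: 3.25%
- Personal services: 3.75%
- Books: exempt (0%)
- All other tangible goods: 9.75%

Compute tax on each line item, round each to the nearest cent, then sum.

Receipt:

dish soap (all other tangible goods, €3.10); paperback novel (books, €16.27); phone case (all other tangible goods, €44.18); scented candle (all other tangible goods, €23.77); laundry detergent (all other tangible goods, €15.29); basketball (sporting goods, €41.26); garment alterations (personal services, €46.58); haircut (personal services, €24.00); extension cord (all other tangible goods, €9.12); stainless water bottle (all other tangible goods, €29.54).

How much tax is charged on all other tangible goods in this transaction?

Dish soap €3.10: all other tangible goods → 9.75% → €0.30
Phone case €44.18: all other tangible goods → 9.75% → €4.31
Scented candle €23.77: all other tangible goods → 9.75% → €2.32
Laundry detergent €15.29: all other tangible goods → 9.75% → €1.49
Extension cord €9.12: all other tangible goods → 9.75% → €0.89
Stainless water bottle €29.54: all other tangible goods → 9.75% → €2.88
Tax on all other tangible goods = €0.30 + €4.31 + €2.32 + €1.49 + €0.89 + €2.88 = €12.19

€12.19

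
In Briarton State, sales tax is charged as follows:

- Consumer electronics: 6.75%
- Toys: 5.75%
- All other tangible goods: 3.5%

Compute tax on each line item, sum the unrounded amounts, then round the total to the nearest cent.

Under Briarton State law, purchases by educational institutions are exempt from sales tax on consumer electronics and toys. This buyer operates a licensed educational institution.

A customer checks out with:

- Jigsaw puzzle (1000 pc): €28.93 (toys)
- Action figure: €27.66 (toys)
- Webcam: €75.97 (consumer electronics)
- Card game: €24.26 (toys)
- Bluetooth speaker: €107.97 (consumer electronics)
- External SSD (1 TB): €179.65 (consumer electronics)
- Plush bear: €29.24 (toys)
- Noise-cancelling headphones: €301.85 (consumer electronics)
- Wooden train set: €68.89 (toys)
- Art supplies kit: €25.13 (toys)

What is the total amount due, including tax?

€869.55

Jigsaw puzzle (1000 pc) €28.93: toys, buyer-exempt → 0% → €0.00
Action figure €27.66: toys, buyer-exempt → 0% → €0.00
Webcam €75.97: consumer electronics, buyer-exempt → 0% → €0.00
Card game €24.26: toys, buyer-exempt → 0% → €0.00
Bluetooth speaker €107.97: consumer electronics, buyer-exempt → 0% → €0.00
External SSD (1 TB) €179.65: consumer electronics, buyer-exempt → 0% → €0.00
Plush bear €29.24: toys, buyer-exempt → 0% → €0.00
Noise-cancelling headphones €301.85: consumer electronics, buyer-exempt → 0% → €0.00
Wooden train set €68.89: toys, buyer-exempt → 0% → €0.00
Art supplies kit €25.13: toys, buyer-exempt → 0% → €0.00
Subtotal = €869.55; unrounded tax = €0.00 → €0.00; total due = €869.55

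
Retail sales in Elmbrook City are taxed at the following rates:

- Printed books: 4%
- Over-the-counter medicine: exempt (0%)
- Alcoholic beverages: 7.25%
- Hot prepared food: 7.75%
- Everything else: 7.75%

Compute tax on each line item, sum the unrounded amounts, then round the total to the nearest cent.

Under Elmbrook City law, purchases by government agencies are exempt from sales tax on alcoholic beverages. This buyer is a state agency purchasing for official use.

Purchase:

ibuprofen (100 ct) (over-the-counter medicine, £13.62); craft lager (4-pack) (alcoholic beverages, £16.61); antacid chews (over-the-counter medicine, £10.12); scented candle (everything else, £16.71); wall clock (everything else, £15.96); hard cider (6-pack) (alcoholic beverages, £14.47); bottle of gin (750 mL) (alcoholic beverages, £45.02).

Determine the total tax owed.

£2.53

Ibuprofen (100 ct) £13.62: over-the-counter medicine → 0% → £0.00
Craft lager (4-pack) £16.61: alcoholic beverages, buyer-exempt → 0% → £0.00
Antacid chews £10.12: over-the-counter medicine → 0% → £0.00
Scented candle £16.71: everything else → 7.75% → £1.295025
Wall clock £15.96: everything else → 7.75% → £1.2369
Hard cider (6-pack) £14.47: alcoholic beverages, buyer-exempt → 0% → £0.00
Bottle of gin (750 mL) £45.02: alcoholic beverages, buyer-exempt → 0% → £0.00
Unrounded tax sum = £2.531925 → £2.53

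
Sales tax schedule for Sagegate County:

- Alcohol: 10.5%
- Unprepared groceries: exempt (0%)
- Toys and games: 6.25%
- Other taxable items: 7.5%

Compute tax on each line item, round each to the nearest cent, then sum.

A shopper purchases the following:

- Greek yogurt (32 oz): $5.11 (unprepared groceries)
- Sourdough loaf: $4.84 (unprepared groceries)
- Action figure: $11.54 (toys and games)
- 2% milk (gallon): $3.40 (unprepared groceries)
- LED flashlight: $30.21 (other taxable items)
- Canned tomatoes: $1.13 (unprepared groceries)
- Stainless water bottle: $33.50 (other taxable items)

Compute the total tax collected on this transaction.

$5.50

Greek yogurt (32 oz) $5.11: unprepared groceries → 0% → $0.00
Sourdough loaf $4.84: unprepared groceries → 0% → $0.00
Action figure $11.54: toys and games → 6.25% → $0.72
2% milk (gallon) $3.40: unprepared groceries → 0% → $0.00
LED flashlight $30.21: other taxable items → 7.5% → $2.27
Canned tomatoes $1.13: unprepared groceries → 0% → $0.00
Stainless water bottle $33.50: other taxable items → 7.5% → $2.51
Total tax = $0.72 + $2.27 + $2.51 = $5.50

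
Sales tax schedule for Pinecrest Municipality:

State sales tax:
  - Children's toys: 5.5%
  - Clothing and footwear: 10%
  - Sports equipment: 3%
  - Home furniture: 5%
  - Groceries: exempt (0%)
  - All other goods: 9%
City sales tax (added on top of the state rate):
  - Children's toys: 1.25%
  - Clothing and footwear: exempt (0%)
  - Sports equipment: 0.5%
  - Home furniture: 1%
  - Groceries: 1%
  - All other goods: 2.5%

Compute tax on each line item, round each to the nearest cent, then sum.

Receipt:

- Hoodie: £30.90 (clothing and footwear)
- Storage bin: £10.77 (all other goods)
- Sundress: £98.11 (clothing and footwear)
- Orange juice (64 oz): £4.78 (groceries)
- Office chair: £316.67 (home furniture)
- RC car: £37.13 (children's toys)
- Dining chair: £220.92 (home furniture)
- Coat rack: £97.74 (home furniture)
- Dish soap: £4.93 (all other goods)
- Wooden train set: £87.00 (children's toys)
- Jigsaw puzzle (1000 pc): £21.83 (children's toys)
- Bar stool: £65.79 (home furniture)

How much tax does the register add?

£66.68

Hoodie £30.90: clothing and footwear → 10% + 0% city = 10% → £3.09
Storage bin £10.77: all other goods → 9% + 2.5% city = 11.5% → £1.24
Sundress £98.11: clothing and footwear → 10% + 0% city = 10% → £9.81
Orange juice (64 oz) £4.78: groceries → 0% + 1% city = 1% → £0.05
Office chair £316.67: home furniture → 5% + 1% city = 6% → £19.00
RC car £37.13: children's toys → 5.5% + 1.25% city = 6.75% → £2.51
Dining chair £220.92: home furniture → 5% + 1% city = 6% → £13.26
Coat rack £97.74: home furniture → 5% + 1% city = 6% → £5.86
Dish soap £4.93: all other goods → 9% + 2.5% city = 11.5% → £0.57
Wooden train set £87.00: children's toys → 5.5% + 1.25% city = 6.75% → £5.87
Jigsaw puzzle (1000 pc) £21.83: children's toys → 5.5% + 1.25% city = 6.75% → £1.47
Bar stool £65.79: home furniture → 5% + 1% city = 6% → £3.95
Total tax = £3.09 + £1.24 + £9.81 + £0.05 + £19.00 + £2.51 + £13.26 + £5.86 + £0.57 + £5.87 + £1.47 + £3.95 = £66.68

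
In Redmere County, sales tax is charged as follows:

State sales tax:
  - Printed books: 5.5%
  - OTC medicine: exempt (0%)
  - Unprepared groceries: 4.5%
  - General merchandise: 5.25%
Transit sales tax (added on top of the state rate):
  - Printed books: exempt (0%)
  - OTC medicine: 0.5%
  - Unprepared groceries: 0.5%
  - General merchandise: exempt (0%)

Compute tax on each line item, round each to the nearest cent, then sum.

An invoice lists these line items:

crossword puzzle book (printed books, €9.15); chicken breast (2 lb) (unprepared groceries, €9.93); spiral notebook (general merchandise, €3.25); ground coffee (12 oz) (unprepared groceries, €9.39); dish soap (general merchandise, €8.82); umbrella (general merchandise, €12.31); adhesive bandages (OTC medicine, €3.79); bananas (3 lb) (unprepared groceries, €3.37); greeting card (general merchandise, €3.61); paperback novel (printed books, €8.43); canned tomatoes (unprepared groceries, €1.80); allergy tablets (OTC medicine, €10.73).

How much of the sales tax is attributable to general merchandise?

Spiral notebook €3.25: general merchandise → 5.25% + 0% transit = 5.25% → €0.17
Dish soap €8.82: general merchandise → 5.25% + 0% transit = 5.25% → €0.46
Umbrella €12.31: general merchandise → 5.25% + 0% transit = 5.25% → €0.65
Greeting card €3.61: general merchandise → 5.25% + 0% transit = 5.25% → €0.19
Tax on general merchandise = €0.17 + €0.46 + €0.65 + €0.19 = €1.47

€1.47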